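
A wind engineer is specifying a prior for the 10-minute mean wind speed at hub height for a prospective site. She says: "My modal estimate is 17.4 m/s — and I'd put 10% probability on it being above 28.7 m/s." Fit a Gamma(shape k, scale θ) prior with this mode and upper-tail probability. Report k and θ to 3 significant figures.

Gamma(k,θ) with k>1 has mode (k−1)θ, so θ = 17.4/(k−1).
Need P(X < 28.7) = 0.9 with θ tied to k this way. Start at k = 2, θ = 17.4: P(X<28.7) ≈ 0.491.
Too low — raise k to concentrate. Iterating converges to k ≈ 8.53.
Then θ = 17.4/(8.53−1) ≈ 2.31.

k ≈ 8.53, θ ≈ 2.31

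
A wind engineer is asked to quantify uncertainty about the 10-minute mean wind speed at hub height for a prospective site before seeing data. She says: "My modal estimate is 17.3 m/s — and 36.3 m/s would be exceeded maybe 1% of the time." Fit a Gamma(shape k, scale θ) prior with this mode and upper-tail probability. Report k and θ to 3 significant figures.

Gamma(k,θ) with k>1 has mode (k−1)θ, so θ = 17.3/(k−1).
Need P(X < 36.3) = 0.99 with θ tied to k this way. Start at k = 2, θ = 17.3: P(X<36.3) ≈ 0.620.
Too low — raise k to concentrate. Iterating converges to k ≈ 9.86.
Then θ = 17.3/(9.86−1) ≈ 1.95.

k ≈ 9.86, θ ≈ 1.95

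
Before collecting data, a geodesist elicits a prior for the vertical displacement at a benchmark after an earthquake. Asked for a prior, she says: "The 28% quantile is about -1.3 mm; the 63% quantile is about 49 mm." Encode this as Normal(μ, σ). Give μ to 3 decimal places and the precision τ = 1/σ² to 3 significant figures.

μ = 30.751, τ = 0.000331

The p-quantile of Normal(μ,σ) is μ + z_p·σ, with z_{0.28} = -0.5828 and z_{0.63} = 0.3319.
Eliminate σ: μ = (z₂·x₁ − z₁·x₂)/(z₂ − z₁) = (0.3319·-1.3 − (-0.5828)·49)/0.9147 = 30.751.
Then σ = (x₂ − x₁)/(z₂ − z₁) = (49 − -1.3)/0.9147 = 54.991.
Precision τ = 1/σ² = 1/54.99² = 0.000331.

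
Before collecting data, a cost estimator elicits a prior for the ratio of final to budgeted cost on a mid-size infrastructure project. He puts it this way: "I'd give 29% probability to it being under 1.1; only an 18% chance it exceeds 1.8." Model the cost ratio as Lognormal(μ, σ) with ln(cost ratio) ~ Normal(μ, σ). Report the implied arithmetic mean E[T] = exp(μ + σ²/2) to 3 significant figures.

E[T] ≈ 1.4

If T ~ Lognormal(μ,σ) then ln T ~ Normal(μ,σ), so the p-quantile of ln T is μ + z_p·σ.
ln(1.1) = 0.09531 and ln(1.8) = 0.5878; z_{0.29} = -0.5534, z_{0.82} = 0.9154.
σ = (0.5878 − 0.09531)/(0.9154 − (-0.5534)) = 0.335.
μ = 0.09531 − (-0.5534)·0.335 = 0.281.
E[T] = exp(μ + σ²/2) = exp(0.281 + 0.0562) = 1.4.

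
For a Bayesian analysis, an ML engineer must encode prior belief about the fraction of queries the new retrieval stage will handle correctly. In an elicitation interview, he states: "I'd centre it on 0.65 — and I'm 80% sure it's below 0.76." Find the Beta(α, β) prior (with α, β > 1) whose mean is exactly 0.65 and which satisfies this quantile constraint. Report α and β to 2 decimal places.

α ≈ 8.95, β ≈ 4.82

With mean 0.65 fixed, write α = 0.65s, β = 0.35s where s = α+β.
Need P(θ < 0.76) = 0.8 under Beta(0.65s, 0.35s). Normal approximation: (q−m)/√(m(1−m)/s) ≈ z_{0.8} = 0.842, so s ≈ 0.65·0.35·(0.842)²/(0.76−0.65)² = 13.3.
At s = 13.3: P(θ<0.76) ≈ 0.795. Adjusting to match 0.8 gives s ≈ 13.77.
So α = 0.65·13.77 ≈ 8.95, β = 0.35·13.77 ≈ 4.82.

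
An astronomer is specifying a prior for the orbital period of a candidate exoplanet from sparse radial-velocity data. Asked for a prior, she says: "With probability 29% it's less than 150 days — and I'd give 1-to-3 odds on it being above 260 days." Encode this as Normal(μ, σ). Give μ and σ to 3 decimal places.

μ = 199.575, σ = 89.586

For Normal(μ,σ), the p-quantile is μ + z_p·σ. Here z_{0.29} = -0.5534, z_{0.75} = 0.6745.
So 150 = μ − 0.5534σ and 260 = μ + 0.6745σ.
Subtracting: σ = (260 − 150)/(0.6745 − (-0.5534)) = 89.586.
Then μ = 150 − (-0.5534)·89.586 = 199.575.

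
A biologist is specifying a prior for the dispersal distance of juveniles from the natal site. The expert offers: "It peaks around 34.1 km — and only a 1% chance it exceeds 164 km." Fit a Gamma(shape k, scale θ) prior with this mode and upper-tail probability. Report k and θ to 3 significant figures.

k ≈ 2.61, θ ≈ 21.2

Gamma(k,θ) with k>1 has mode (k−1)θ, so θ = 34.1/(k−1).
Need P(X < 164) = 0.99 with θ tied to k this way. Start at k = 2, θ = 34.1: P(X<164) ≈ 0.953.
Too low — raise k to concentrate. Iterating converges to k ≈ 2.61.
Then θ = 34.1/(2.61−1) ≈ 21.2.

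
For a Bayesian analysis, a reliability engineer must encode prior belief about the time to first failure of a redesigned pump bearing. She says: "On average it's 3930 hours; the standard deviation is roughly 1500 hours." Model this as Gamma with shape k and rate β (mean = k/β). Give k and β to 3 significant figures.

For Gamma(k, rate β): mean = k/β, variance = k/β², so CV = 1/√k.
CV = SD/mean = 1500/3930 = 0.3817, hence k = 1/CV² = 6.86.
Then β = k/mean = 6.86/3930 = 0.00175.

k ≈ 6.86, β ≈ 0.00175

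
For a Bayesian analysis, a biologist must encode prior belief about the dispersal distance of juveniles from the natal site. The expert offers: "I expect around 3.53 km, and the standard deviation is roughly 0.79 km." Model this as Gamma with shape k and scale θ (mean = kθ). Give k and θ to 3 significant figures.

k ≈ 20, θ ≈ 0.177

For Gamma(k, scale θ): mean = kθ, variance = kθ², so CV = 1/√k.
CV = SD/mean = 0.79/3.53 = 0.2238, hence k = 1/CV² = 20.
Then θ = mean/k = 3.53/20 = 0.177.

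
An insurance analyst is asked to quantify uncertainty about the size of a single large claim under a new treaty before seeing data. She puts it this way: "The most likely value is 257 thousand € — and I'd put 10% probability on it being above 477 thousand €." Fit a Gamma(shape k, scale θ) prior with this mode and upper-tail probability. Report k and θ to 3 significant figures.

k ≈ 5.99, θ ≈ 51.5

Gamma(k,θ) with k>1 has mode (k−1)θ, so θ = 257/(k−1).
Need P(X < 477) = 0.9 with θ tied to k this way. Start at k = 2, θ = 257: P(X<477) ≈ 0.554.
Too low — raise k to concentrate. Iterating converges to k ≈ 5.99.
Then θ = 257/(5.99−1) ≈ 51.5.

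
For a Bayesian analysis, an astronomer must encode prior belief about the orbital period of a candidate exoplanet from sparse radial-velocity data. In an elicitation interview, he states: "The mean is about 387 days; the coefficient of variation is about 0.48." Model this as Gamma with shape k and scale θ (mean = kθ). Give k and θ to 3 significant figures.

k ≈ 4.34, θ ≈ 89.2

For Gamma(k, scale θ): mean = kθ, variance = kθ², so CV = 1/√k.
CV = 0.48, hence k = 1/CV² = 4.34.
Then θ = mean/k = 387/4.34 = 89.2.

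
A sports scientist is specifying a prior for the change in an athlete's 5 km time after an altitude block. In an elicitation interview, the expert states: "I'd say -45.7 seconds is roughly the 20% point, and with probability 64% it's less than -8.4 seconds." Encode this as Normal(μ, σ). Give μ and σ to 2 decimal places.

μ = -19.54, σ = 31.08

For Normal(μ,σ), the p-quantile is μ + z_p·σ. Here z_{0.2} = -0.8416, z_{0.64} = 0.3585.
So -45.7 = μ − 0.8416σ and -8.4 = μ + 0.3585σ.
Subtracting: σ = (-8.4 − -45.7)/(0.3585 − (-0.8416)) = 31.08.
Then μ = -45.7 − (-0.8416)·31.08 = -19.54.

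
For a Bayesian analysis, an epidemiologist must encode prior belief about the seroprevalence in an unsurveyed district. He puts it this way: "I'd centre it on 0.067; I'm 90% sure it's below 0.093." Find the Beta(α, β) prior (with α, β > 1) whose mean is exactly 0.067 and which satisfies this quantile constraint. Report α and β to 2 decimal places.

α ≈ 10.87, β ≈ 151.42

With mean 0.067 fixed, write α = 0.067s, β = 0.933s where s = α+β.
Need P(θ < 0.093) = 0.9 under Beta(0.067s, 0.933s). Normal approximation: (q−m)/√(m(1−m)/s) ≈ z_{0.9} = 1.28, so s ≈ 0.067·0.933·(1.28)²/(0.093−0.067)² = 151.9.
At s = 151.9: P(θ<0.093) ≈ 0.894. Adjusting to match 0.9 gives s ≈ 162.30.
So α = 0.067·162.30 ≈ 10.87, β = 0.933·162.30 ≈ 151.42.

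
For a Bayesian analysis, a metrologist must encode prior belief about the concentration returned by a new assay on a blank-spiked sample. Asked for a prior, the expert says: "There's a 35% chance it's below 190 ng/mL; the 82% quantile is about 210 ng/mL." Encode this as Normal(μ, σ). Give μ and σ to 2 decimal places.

The p-quantile of Normal(μ,σ) is μ + z_p·σ, with z_{0.35} = -0.3853 and z_{0.82} = 0.9154.
Eliminate σ: μ = (z₂·x₁ − z₁·x₂)/(z₂ − z₁) = (0.9154·190 − (-0.3853)·210)/1.301 = 195.92.
Then σ = (x₂ − x₁)/(z₂ − z₁) = (210 − 190)/1.301 = 15.38.

μ = 195.92, σ = 15.38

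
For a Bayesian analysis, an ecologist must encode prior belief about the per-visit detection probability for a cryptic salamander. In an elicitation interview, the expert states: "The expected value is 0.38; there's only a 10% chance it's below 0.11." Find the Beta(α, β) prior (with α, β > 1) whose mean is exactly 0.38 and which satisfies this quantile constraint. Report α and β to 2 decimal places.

α ≈ 1.60, β ≈ 2.61

With mean 0.38 fixed, write α = 0.38s, β = 0.62s where s = α+β.
Need P(θ < 0.11) = 0.1 under Beta(0.38s, 0.62s). Normal approximation: (q−m)/√(m(1−m)/s) ≈ z_{0.1} = -1.28, so s ≈ 0.38·0.62·(-1.28)²/(0.11−0.38)² = 5.3.
At s = 5.3: P(θ<0.11) ≈ 0.070. Adjusting to match 0.1 gives s ≈ 4.20.
So α = 0.38·4.20 ≈ 1.60, β = 0.62·4.20 ≈ 2.61.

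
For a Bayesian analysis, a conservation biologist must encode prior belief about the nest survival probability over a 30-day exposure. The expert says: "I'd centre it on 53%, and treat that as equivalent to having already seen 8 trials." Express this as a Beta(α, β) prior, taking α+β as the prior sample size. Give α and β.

α = 4.24, β = 3.76

Under the effective-sample-size interpretation, Beta(α, β) has prior mean α/(α+β) and prior sample size α+β.
So α+β = 8 and α/(α+β) = 0.53, giving α = 0.53·8 = 4.24 and β = 8 − 4.24 = 3.76.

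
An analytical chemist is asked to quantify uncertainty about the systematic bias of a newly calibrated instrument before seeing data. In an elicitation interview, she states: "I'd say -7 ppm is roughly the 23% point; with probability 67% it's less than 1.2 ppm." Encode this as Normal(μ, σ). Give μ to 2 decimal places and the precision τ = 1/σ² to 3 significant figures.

μ = -1.86, τ = 0.0207

The p-quantile of Normal(μ,σ) is μ + z_p·σ, with z_{0.23} = -0.7388 and z_{0.67} = 0.4399.
Eliminate σ: μ = (z₂·x₁ − z₁·x₂)/(z₂ − z₁) = (0.4399·-7 − (-0.7388)·1.2)/1.179 = -1.86.
Then σ = (x₂ − x₁)/(z₂ − z₁) = (1.2 − -7)/1.179 = 6.96.
Precision τ = 1/σ² = 1/6.956² = 0.0207.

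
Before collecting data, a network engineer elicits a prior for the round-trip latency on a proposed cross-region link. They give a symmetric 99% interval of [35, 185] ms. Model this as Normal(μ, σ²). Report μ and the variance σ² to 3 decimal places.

μ = 110.000, σ² = 847.790

A symmetric 99% interval runs μ ± z·σ with z = 2.576.
Half-width = 75, so σ = 75/2.576 = 29.1168 and σ² = 847.790.
μ is the interval midpoint, 110.000.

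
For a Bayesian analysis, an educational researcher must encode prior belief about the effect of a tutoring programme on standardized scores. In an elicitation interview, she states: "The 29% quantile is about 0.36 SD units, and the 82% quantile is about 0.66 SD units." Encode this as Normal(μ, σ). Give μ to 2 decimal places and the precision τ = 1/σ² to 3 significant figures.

μ = 0.47, τ = 24

The p-quantile of Normal(μ,σ) is μ + z_p·σ, with z_{0.29} = -0.5534 and z_{0.82} = 0.9154.
Eliminate σ: μ = (z₂·x₁ − z₁·x₂)/(z₂ − z₁) = (0.9154·0.36 − (-0.5534)·0.66)/1.469 = 0.47.
Then σ = (x₂ − x₁)/(z₂ − z₁) = (0.66 − 0.36)/1.469 = 0.20.
Precision τ = 1/σ² = 1/0.2043² = 24.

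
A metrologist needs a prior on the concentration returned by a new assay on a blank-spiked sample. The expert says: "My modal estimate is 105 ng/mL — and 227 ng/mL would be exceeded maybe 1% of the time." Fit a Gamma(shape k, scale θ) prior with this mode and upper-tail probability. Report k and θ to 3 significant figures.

k ≈ 9.14, θ ≈ 12.9

Gamma(k,θ) with k>1 has mode (k−1)θ, so θ = 105/(k−1).
Need P(X < 227) = 0.99 with θ tied to k this way. Start at k = 2, θ = 105: P(X<227) ≈ 0.636.
Too low — raise k to concentrate. Iterating converges to k ≈ 9.14.
Then θ = 105/(9.14−1) ≈ 12.9.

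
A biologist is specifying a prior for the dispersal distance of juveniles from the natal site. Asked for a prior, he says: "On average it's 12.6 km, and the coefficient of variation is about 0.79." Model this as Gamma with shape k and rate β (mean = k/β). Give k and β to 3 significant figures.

For Gamma(k, rate β): mean = k/β, variance = k/β², so CV = 1/√k.
CV = 0.79, hence k = 1/CV² = 1.6.
Then β = k/mean = 1.6/12.6 = 0.127.

k ≈ 1.6, β ≈ 0.127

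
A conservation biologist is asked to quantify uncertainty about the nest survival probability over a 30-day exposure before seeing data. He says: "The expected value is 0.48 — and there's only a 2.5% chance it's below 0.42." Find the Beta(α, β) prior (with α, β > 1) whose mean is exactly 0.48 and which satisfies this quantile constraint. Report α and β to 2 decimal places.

With mean 0.48 fixed, write α = 0.48s, β = 0.52s where s = α+β.
Need P(θ < 0.42) = 0.025 under Beta(0.48s, 0.52s). Normal approximation: (q−m)/√(m(1−m)/s) ≈ z_{0.025} = -1.96, so s ≈ 0.48·0.52·(-1.96)²/(0.42−0.48)² = 266.3.
At s = 266.3: P(θ<0.42) ≈ 0.024. Adjusting to match 0.025 gives s ≈ 263.64.
So α = 0.48·263.64 ≈ 126.55, β = 0.52·263.64 ≈ 137.09.

α ≈ 126.55, β ≈ 137.09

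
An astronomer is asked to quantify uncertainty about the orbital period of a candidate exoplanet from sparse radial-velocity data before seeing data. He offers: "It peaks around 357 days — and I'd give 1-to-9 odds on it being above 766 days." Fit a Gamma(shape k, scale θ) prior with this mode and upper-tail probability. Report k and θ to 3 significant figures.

Gamma(k,θ) with k>1 has mode (k−1)θ, so θ = 357/(k−1).
Need P(X < 766) = 0.9 with θ tied to k this way. Start at k = 2, θ = 357: P(X<766) ≈ 0.632.
Too low — raise k to concentrate. Iterating converges to k ≈ 4.3.
Then θ = 357/(4.3−1) ≈ 108.

k ≈ 4.3, θ ≈ 108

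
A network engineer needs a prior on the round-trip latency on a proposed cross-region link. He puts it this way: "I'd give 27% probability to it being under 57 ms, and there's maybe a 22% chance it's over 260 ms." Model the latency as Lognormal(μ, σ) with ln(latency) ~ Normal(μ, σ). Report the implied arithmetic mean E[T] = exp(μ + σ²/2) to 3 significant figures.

E[T] ≈ 203 ms

If T ~ Lognormal(μ,σ) then ln T ~ Normal(μ,σ), so the p-quantile of ln T is μ + z_p·σ.
ln(57) = 4.043 and ln(260) = 5.561; z_{0.27} = -0.6128, z_{0.78} = 0.7722.
σ = (5.561 − 4.043)/(0.7722 − (-0.6128)) = 1.096.
μ = 4.043 − (-0.6128)·1.096 = 4.715.
E[T] = exp(μ + σ²/2) = exp(4.715 + 0.6003) = 203 ms.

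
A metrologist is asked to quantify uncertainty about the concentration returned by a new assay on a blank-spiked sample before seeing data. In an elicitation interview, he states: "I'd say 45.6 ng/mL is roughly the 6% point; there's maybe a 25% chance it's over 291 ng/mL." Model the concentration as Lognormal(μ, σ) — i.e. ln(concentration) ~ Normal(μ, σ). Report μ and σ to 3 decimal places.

μ ≈ 5.113, σ ≈ 0.831

If T ~ Lognormal(μ,σ) then ln T ~ Normal(μ,σ), so the p-quantile of ln T is μ + z_p·σ.
ln(45.6) = 3.82 and ln(291) = 5.673; z_{0.06} = -1.555, z_{0.75} = 0.6745.
σ = (5.673 − 3.82)/(0.6745 − (-1.555)) = 0.831.
μ = 3.82 − (-1.555)·0.831 = 5.113.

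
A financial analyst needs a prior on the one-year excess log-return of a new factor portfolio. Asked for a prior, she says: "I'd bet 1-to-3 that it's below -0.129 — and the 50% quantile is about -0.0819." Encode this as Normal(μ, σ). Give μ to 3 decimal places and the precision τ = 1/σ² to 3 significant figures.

μ = -0.082, τ = 205

The p-quantile of Normal(μ,σ) is μ + z_p·σ, with z_{0.25} = -0.6745 and z_{0.5} = 0.
Eliminate σ: μ = (z₂·x₁ − z₁·x₂)/(z₂ − z₁) = (0·-0.129 − (-0.6745)·-0.0819)/0.6745 = -0.082.
Then σ = (x₂ − x₁)/(z₂ − z₁) = (-0.0819 − -0.129)/0.6745 = 0.070.
Precision τ = 1/σ² = 1/0.06983² = 205.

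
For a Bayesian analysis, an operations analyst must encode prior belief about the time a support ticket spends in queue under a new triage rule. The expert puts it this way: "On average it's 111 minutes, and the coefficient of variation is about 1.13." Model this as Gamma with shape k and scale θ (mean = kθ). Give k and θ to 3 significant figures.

For Gamma(k, scale θ): mean = kθ, variance = kθ², so CV = 1/√k.
CV = 1.13, hence k = 1/CV² = 0.783.
Then θ = mean/k = 111/0.783 = 142.

k ≈ 0.783, θ ≈ 142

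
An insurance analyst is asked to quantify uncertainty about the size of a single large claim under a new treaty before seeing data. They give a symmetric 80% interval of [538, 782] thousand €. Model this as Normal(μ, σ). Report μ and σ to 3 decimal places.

A symmetric 80% interval runs μ ± z·σ with z = 1.282.
Half-width = 122, so σ = 122/1.282 = 95.197.
μ is the interval midpoint, 660.000.

μ = 660.000, σ = 95.197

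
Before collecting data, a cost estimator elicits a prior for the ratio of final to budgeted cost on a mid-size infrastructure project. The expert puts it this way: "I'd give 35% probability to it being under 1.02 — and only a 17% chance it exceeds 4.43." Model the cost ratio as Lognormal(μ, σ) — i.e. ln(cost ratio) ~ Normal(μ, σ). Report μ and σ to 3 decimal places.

If T ~ Lognormal(μ,σ) then ln T ~ Normal(μ,σ), so the p-quantile of ln T is μ + z_p·σ.
ln(1.02) = 0.0198 and ln(4.43) = 1.488; z_{0.35} = -0.3853, z_{0.83} = 0.9542.
σ = (1.488 − 0.0198)/(0.9542 − (-0.3853)) = 1.096.
μ = 0.0198 − (-0.3853)·1.096 = 0.442.

μ ≈ 0.442, σ ≈ 1.096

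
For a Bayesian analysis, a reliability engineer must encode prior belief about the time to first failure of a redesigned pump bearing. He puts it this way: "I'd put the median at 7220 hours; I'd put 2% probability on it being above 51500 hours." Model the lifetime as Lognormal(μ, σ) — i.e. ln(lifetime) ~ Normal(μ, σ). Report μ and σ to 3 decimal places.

μ ≈ 8.885, σ ≈ 0.957

If T ~ Lognormal(μ,σ) then ln T ~ Normal(μ,σ), so the p-quantile of ln T is μ + z_p·σ.
ln(7220) = 8.885 and ln(51500) = 10.85; z_{0.5} = 0, z_{0.98} = 2.054.
σ = (10.85 − 8.885)/(2.054 − (0)) = 0.957.
μ = 8.885 − (0)·0.957 = 8.885.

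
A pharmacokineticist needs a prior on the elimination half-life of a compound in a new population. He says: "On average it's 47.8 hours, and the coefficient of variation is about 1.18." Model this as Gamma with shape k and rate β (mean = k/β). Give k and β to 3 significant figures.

For Gamma(k, rate β): mean = k/β, variance = k/β², so CV = 1/√k.
CV = 1.18, hence k = 1/CV² = 0.718.
Then β = k/mean = 0.718/47.8 = 0.015.

k ≈ 0.718, β ≈ 0.015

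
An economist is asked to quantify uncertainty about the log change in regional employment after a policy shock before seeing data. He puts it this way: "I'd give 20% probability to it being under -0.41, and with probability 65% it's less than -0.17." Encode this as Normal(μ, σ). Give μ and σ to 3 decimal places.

The p-quantile of Normal(μ,σ) is μ + z_p·σ, with z_{0.2} = -0.8416 and z_{0.65} = 0.3853.
Eliminate σ: μ = (z₂·x₁ − z₁·x₂)/(z₂ − z₁) = (0.3853·-0.41 − (-0.8416)·-0.17)/1.227 = -0.245.
Then σ = (x₂ − x₁)/(z₂ − z₁) = (-0.17 − -0.41)/1.227 = 0.196.

μ = -0.245, σ = 0.196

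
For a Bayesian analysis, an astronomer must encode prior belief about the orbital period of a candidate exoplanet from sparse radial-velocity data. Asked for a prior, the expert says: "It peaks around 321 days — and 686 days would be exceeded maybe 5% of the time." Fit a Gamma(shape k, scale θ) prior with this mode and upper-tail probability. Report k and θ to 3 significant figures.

k ≈ 5.78, θ ≈ 67.1

Gamma(k,θ) with k>1 has mode (k−1)θ, so θ = 321/(k−1).
Need P(X < 686) = 0.95 with θ tied to k this way. Start at k = 2, θ = 321: P(X<686) ≈ 0.630.
Too low — raise k to concentrate. Iterating converges to k ≈ 5.78.
Then θ = 321/(5.78−1) ≈ 67.1.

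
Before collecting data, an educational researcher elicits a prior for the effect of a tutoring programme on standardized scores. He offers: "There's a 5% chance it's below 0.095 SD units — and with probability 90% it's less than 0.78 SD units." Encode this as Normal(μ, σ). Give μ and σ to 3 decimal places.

μ = 0.480, σ = 0.234

For Normal(μ,σ), the p-quantile is μ + z_p·σ. Here z_{0.05} = -1.645, z_{0.9} = 1.282.
So 0.095 = μ − 1.645σ and 0.78 = μ + 1.282σ.
Subtracting: σ = (0.78 − 0.095)/(1.282 − (-1.645)) = 0.234.
Then μ = 0.095 − (-1.645)·0.234 = 0.480.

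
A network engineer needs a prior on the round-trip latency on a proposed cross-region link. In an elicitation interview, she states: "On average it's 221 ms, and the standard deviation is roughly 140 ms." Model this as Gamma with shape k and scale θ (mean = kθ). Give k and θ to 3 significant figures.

For Gamma(k, scale θ): mean = kθ, variance = kθ², so CV = 1/√k.
CV = SD/mean = 140/221 = 0.6335, hence k = 1/CV² = 2.49.
Then θ = mean/k = 221/2.49 = 88.7.

k ≈ 2.49, θ ≈ 88.7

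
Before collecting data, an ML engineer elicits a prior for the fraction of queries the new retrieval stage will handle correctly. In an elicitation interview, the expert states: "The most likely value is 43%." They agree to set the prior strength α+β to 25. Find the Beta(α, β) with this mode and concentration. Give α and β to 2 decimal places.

α = 10.89, β = 14.11

For α,β > 1 the Beta mode is (α−1)/(α+β−2). With α+β = 25, the mode is (α−1)/23.
Set (α−1)/23 = 0.43 → α = 1 + 0.43·23 = 10.89.
β = 25 − α = 14.11.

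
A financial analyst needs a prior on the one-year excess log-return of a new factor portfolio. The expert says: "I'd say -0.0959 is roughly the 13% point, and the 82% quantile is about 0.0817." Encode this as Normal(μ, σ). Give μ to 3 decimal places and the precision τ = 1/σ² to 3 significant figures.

μ = 0.002, τ = 132

For Normal(μ,σ), the p-quantile is μ + z_p·σ. Here z_{0.13} = -1.126, z_{0.82} = 0.9154.
So -0.0959 = μ − 1.126σ and 0.0817 = μ + 0.9154σ.
Subtracting: σ = (0.0817 − -0.0959)/(0.9154 − (-1.126)) = 0.087.
Then μ = -0.0959 − (-1.126)·0.087 = 0.002.
Precision τ = 1/σ² = 1/0.08698² = 132.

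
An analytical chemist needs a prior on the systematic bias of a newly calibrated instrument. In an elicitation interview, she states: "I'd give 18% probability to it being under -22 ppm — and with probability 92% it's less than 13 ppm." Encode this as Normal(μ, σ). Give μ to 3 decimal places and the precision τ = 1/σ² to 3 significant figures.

For Normal(μ,σ), the p-quantile is μ + z_p·σ. Here z_{0.18} = -0.9154, z_{0.92} = 1.405.
So -22 = μ − 0.9154σ and 13 = μ + 1.405σ.
Subtracting: σ = (13 − -22)/(1.405 − (-0.9154)) = 15.083.
Then μ = -22 − (-0.9154)·15.083 = -8.193.
Precision τ = 1/σ² = 1/15.08² = 0.0044.

μ = -8.193, τ = 0.0044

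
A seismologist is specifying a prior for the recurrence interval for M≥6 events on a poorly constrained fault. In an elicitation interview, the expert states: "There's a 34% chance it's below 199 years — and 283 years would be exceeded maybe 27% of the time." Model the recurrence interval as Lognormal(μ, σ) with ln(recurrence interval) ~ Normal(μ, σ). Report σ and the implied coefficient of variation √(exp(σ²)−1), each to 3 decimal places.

σ ≈ 0.343, CV ≈ 0.354

If T ~ Lognormal(μ,σ) then ln T ~ Normal(μ,σ), so the p-quantile of ln T is μ + z_p·σ.
ln(199) = 5.293 and ln(283) = 5.645; z_{0.34} = -0.4125, z_{0.73} = 0.6128.
σ = (5.645 − 5.293)/(0.6128 − (-0.4125)) = 0.343.
μ = 5.293 − (-0.4125)·0.343 = 5.435.
CV = √(exp(σ²)−1) = √(exp(0.1180)−1) = 0.354.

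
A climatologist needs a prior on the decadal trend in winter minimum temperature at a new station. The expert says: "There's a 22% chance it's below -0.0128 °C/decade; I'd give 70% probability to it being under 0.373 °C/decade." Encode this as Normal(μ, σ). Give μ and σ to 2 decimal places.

μ = 0.22, σ = 0.30

The p-quantile of Normal(μ,σ) is μ + z_p·σ, with z_{0.22} = -0.7722 and z_{0.7} = 0.5244.
Eliminate σ: μ = (z₂·x₁ − z₁·x₂)/(z₂ − z₁) = (0.5244·-0.0128 − (-0.7722)·0.373)/1.297 = 0.22.
Then σ = (x₂ − x₁)/(z₂ − z₁) = (0.373 − -0.0128)/1.297 = 0.30.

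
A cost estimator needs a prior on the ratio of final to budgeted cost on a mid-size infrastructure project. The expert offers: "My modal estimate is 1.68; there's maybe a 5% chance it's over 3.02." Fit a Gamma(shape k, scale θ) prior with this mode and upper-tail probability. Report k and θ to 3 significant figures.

Gamma(k,θ) with k>1 has mode (k−1)θ, so θ = 1.68/(k−1).
Need P(X < 3.02) = 0.95 with θ tied to k this way. Start at k = 2, θ = 1.68: P(X<3.02) ≈ 0.536.
Too low — raise k to concentrate. Iterating converges to k ≈ 9.1.
Then θ = 1.68/(9.1−1) ≈ 0.207.

k ≈ 9.1, θ ≈ 0.207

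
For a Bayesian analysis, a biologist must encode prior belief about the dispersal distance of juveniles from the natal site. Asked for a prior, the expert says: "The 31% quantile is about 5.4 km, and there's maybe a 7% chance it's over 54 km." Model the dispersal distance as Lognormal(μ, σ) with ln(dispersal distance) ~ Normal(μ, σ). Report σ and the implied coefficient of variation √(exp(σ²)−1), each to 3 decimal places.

If T ~ Lognormal(μ,σ) then ln T ~ Normal(μ,σ), so the p-quantile of ln T is μ + z_p·σ.
ln(5.4) = 1.686 and ln(54) = 3.989; z_{0.31} = -0.4959, z_{0.93} = 1.476.
σ = (3.989 − 1.686)/(1.476 − (-0.4959)) = 1.168.
μ = 1.686 − (-0.4959)·1.168 = 2.265.
CV = √(exp(σ²)−1) = √(exp(1.3639)−1) = 1.706.

σ ≈ 1.168, CV ≈ 1.706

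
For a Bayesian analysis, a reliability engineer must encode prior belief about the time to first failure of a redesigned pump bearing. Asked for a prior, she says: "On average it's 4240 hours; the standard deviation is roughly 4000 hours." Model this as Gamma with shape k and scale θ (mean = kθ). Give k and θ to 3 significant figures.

For Gamma(k, scale θ): mean = kθ, variance = kθ², so CV = 1/√k.
CV = SD/mean = 4000/4240 = 0.9434, hence k = 1/CV² = 1.12.
Then θ = mean/k = 4240/1.12 = 3770.

k ≈ 1.12, θ ≈ 3770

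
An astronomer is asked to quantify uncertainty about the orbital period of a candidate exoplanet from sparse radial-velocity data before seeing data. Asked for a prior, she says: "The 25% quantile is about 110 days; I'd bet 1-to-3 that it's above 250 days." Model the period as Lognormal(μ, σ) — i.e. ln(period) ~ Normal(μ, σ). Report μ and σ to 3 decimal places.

μ ≈ 5.111, σ ≈ 0.609

If T ~ Lognormal(μ,σ) then ln T ~ Normal(μ,σ), so the p-quantile of ln T is μ + z_p·σ.
ln(110) = 4.7 and ln(250) = 5.521; z_{0.25} = -0.6745, z_{0.75} = 0.6745.
σ = (5.521 − 4.7)/(0.6745 − (-0.6745)) = 0.609.
μ = 4.7 − (-0.6745)·0.609 = 5.111.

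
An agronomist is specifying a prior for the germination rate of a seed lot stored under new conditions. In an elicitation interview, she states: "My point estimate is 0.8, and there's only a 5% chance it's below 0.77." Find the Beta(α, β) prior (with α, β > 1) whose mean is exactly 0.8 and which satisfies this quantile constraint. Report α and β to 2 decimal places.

α ≈ 401.73, β ≈ 100.43

With mean 0.8 fixed, write α = 0.8s, β = 0.2s where s = α+β.
Need P(θ < 0.77) = 0.05 under Beta(0.8s, 0.2s). Normal approximation: (q−m)/√(m(1−m)/s) ≈ z_{0.05} = -1.64, so s ≈ 0.8·0.2·(-1.64)²/(0.77−0.8)² = 481.0.
At s = 481.0: P(θ<0.77) ≈ 0.054. Adjusting to match 0.05 gives s ≈ 502.16.
So α = 0.8·502.16 ≈ 401.73, β = 0.2·502.16 ≈ 100.43.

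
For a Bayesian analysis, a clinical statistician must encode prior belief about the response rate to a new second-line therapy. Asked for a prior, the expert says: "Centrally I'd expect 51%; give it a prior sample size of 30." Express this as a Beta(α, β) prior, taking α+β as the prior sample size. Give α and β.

α = 15.3, β = 14.7

Under the effective-sample-size interpretation, Beta(α, β) has prior mean α/(α+β) and prior sample size α+β.
So α+β = 30 and α/(α+β) = 0.51, giving α = 0.51·30 = 15.3 and β = 30 − 15.3 = 14.7.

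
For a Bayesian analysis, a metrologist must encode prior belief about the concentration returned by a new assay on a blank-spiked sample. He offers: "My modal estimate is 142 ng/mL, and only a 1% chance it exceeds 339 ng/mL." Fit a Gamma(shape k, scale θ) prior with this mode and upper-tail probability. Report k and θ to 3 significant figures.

Gamma(k,θ) with k>1 has mode (k−1)θ, so θ = 142/(k−1).
Need P(X < 339) = 0.99 with θ tied to k this way. Start at k = 2, θ = 142: P(X<339) ≈ 0.689.
Too low — raise k to concentrate. Iterating converges to k ≈ 7.26.
Then θ = 142/(7.26−1) ≈ 22.7.

k ≈ 7.26, θ ≈ 22.7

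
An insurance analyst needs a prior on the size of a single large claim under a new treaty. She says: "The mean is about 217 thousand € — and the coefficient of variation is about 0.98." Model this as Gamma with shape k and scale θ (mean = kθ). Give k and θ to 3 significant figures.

k ≈ 1.04, θ ≈ 208

For Gamma(k, scale θ): mean = kθ, variance = kθ², so CV = 1/√k.
CV = 0.98, hence k = 1/CV² = 1.04.
Then θ = mean/k = 217/1.04 = 208.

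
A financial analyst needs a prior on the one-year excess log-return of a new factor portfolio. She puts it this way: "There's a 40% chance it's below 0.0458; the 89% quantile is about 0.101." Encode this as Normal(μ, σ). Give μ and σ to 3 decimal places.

μ = 0.055, σ = 0.037

The p-quantile of Normal(μ,σ) is μ + z_p·σ, with z_{0.4} = -0.2533 and z_{0.89} = 1.227.
Eliminate σ: μ = (z₂·x₁ − z₁·x₂)/(z₂ − z₁) = (1.227·0.0458 − (-0.2533)·0.101)/1.48 = 0.055.
Then σ = (x₂ − x₁)/(z₂ − z₁) = (0.101 − 0.0458)/1.48 = 0.037.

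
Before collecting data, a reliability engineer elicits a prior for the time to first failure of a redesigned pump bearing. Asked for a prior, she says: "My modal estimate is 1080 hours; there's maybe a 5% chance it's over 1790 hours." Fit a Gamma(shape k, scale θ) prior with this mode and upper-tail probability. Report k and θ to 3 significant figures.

k ≈ 11.9, θ ≈ 98.7

Gamma(k,θ) with k>1 has mode (k−1)θ, so θ = 1080/(k−1).
Need P(X < 1790) = 0.95 with θ tied to k this way. Start at k = 2, θ = 1080: P(X<1790) ≈ 0.493.
Too low — raise k to concentrate. Iterating converges to k ≈ 11.9.
Then θ = 1080/(11.9−1) ≈ 98.7.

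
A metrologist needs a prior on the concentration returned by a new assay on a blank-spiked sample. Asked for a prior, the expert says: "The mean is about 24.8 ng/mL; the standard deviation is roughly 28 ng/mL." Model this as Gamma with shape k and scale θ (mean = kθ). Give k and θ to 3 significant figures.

k ≈ 0.784, θ ≈ 31.6

For Gamma(k, scale θ): mean = kθ, variance = kθ², so CV = 1/√k.
CV = SD/mean = 28/24.8 = 1.129, hence k = 1/CV² = 0.784.
Then θ = mean/k = 24.8/0.784 = 31.6.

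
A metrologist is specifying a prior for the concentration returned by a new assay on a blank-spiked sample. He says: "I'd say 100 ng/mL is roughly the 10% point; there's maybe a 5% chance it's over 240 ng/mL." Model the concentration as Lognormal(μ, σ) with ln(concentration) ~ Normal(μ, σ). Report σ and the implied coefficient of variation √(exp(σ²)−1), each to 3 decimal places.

σ ≈ 0.299, CV ≈ 0.306

If T ~ Lognormal(μ,σ) then ln T ~ Normal(μ,σ), so the p-quantile of ln T is μ + z_p·σ.
ln(100) = 4.605 and ln(240) = 5.481; z_{0.1} = -1.282, z_{0.95} = 1.645.
σ = (5.481 − 4.605)/(1.645 − (-1.282)) = 0.299.
μ = 4.605 − (-1.282)·0.299 = 4.989.
CV = √(exp(σ²)−1) = √(exp(0.0895)−1) = 0.306.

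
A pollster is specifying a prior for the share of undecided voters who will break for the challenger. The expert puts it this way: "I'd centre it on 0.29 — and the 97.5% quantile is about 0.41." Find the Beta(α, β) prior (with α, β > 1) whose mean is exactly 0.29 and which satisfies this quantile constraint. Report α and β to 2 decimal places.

α ≈ 17.38, β ≈ 42.56

With mean 0.29 fixed, write α = 0.29s, β = 0.71s where s = α+β.
Need P(θ < 0.41) = 0.975 under Beta(0.29s, 0.71s). Normal approximation: (q−m)/√(m(1−m)/s) ≈ z_{0.975} = 1.96, so s ≈ 0.29·0.71·(1.96)²/(0.41−0.29)² = 54.9.
At s = 54.9: P(θ<0.41) ≈ 0.970. Adjusting to match 0.975 gives s ≈ 59.95.
So α = 0.29·59.95 ≈ 17.38, β = 0.71·59.95 ≈ 42.56.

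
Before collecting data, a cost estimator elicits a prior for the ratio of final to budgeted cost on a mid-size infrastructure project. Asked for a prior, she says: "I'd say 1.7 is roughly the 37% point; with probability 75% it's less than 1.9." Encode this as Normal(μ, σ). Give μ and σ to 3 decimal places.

μ = 1.766, σ = 0.199

For Normal(μ,σ), the p-quantile is μ + z_p·σ. Here z_{0.37} = -0.3319, z_{0.75} = 0.6745.
So 1.7 = μ − 0.3319σ and 1.9 = μ + 0.6745σ.
Subtracting: σ = (1.9 − 1.7)/(0.6745 − (-0.3319)) = 0.199.
Then μ = 1.7 − (-0.3319)·0.199 = 1.766.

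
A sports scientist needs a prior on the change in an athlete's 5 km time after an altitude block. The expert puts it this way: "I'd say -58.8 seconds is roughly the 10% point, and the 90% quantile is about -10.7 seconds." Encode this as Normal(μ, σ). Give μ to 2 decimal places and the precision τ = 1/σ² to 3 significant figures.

μ = -34.75, τ = 0.00284

For Normal(μ,σ), the p-quantile is μ + z_p·σ. Here z_{0.1} = -1.282, z_{0.9} = 1.282.
So -58.8 = μ − 1.282σ and -10.7 = μ + 1.282σ.
Subtracting: σ = (-10.7 − -58.8)/(1.282 − (-1.282)) = 18.77.
Then μ = -58.8 − (-1.282)·18.77 = -34.75.
Precision τ = 1/σ² = 1/18.77² = 0.00284.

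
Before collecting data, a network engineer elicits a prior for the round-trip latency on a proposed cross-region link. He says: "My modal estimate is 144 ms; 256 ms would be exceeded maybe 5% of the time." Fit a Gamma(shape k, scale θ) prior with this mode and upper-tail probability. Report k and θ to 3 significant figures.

k ≈ 9.42, θ ≈ 17.1

Gamma(k,θ) with k>1 has mode (k−1)θ, so θ = 144/(k−1).
Need P(X < 256) = 0.95 with θ tied to k this way. Start at k = 2, θ = 144: P(X<256) ≈ 0.531.
Too low — raise k to concentrate. Iterating converges to k ≈ 9.42.
Then θ = 144/(9.42−1) ≈ 17.1.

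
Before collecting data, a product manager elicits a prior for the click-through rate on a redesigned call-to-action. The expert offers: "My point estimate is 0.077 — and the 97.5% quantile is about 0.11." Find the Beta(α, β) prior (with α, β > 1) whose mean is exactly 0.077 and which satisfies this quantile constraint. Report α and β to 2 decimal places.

With mean 0.077 fixed, write α = 0.077s, β = 0.923s where s = α+β.
Need P(θ < 0.11) = 0.975 under Beta(0.077s, 0.923s). Normal approximation: (q−m)/√(m(1−m)/s) ≈ z_{0.975} = 1.96, so s ≈ 0.077·0.923·(1.96)²/(0.11−0.077)² = 250.7.
At s = 250.7: P(θ<0.11) ≈ 0.965. Adjusting to match 0.975 gives s ≈ 294.48.
So α = 0.077·294.48 ≈ 22.67, β = 0.923·294.48 ≈ 271.80.

α ≈ 22.67, β ≈ 271.80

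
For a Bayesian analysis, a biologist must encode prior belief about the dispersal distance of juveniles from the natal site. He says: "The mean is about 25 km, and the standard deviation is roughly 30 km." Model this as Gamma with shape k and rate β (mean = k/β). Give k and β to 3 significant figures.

k ≈ 0.694, β ≈ 0.0278

For Gamma(k, rate β): mean = k/β, variance = k/β², so CV = 1/√k.
CV = SD/mean = 30/25 = 1.2, hence k = 1/CV² = 0.694.
Then β = k/mean = 0.694/25 = 0.0278.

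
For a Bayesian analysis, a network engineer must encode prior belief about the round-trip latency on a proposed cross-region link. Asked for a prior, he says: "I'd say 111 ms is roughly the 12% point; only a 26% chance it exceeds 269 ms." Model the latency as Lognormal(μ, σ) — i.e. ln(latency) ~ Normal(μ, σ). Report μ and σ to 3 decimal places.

If T ~ Lognormal(μ,σ) then ln T ~ Normal(μ,σ), so the p-quantile of ln T is μ + z_p·σ.
ln(111) = 4.71 and ln(269) = 5.595; z_{0.12} = -1.175, z_{0.74} = 0.6433.
σ = (5.595 − 4.71)/(0.6433 − (-1.175)) = 0.487.
μ = 4.71 − (-1.175)·0.487 = 5.282.

μ ≈ 5.282, σ ≈ 0.487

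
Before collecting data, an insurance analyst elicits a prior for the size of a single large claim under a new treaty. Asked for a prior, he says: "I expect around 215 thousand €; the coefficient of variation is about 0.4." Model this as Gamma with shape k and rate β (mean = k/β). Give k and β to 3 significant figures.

For Gamma(k, rate β): mean = k/β, variance = k/β², so CV = 1/√k.
CV = 0.4, hence k = 1/CV² = 6.25.
Then β = k/mean = 6.25/215 = 0.0291.

k ≈ 6.25, β ≈ 0.0291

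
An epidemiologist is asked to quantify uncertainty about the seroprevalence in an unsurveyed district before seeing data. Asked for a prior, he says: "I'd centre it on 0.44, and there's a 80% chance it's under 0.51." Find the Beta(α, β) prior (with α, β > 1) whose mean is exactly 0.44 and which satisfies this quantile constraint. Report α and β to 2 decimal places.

With mean 0.44 fixed, write α = 0.44s, β = 0.56s where s = α+β.
Need P(θ < 0.51) = 0.8 under Beta(0.44s, 0.56s). Normal approximation: (q−m)/√(m(1−m)/s) ≈ z_{0.8} = 0.842, so s ≈ 0.44·0.56·(0.842)²/(0.51−0.44)² = 35.6.
At s = 35.6: P(θ<0.51) ≈ 0.801. Adjusting to match 0.8 gives s ≈ 35.42.
So α = 0.44·35.42 ≈ 15.58, β = 0.56·35.42 ≈ 19.83.

α ≈ 15.58, β ≈ 19.83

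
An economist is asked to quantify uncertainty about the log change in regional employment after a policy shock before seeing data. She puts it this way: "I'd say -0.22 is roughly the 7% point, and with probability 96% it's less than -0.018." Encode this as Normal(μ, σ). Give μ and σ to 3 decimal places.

μ = -0.128, σ = 0.063

For Normal(μ,σ), the p-quantile is μ + z_p·σ. Here z_{0.07} = -1.476, z_{0.96} = 1.751.
So -0.22 = μ − 1.476σ and -0.018 = μ + 1.751σ.
Subtracting: σ = (-0.018 − -0.22)/(1.751 − (-1.476)) = 0.063.
Then μ = -0.22 − (-1.476)·0.063 = -0.128.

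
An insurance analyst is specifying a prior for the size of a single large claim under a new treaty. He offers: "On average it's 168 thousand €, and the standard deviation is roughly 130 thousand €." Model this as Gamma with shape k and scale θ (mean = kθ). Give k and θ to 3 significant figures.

k ≈ 1.67, θ ≈ 101

For Gamma(k, scale θ): mean = kθ, variance = kθ², so CV = 1/√k.
CV = SD/mean = 130/168 = 0.7738, hence k = 1/CV² = 1.67.
Then θ = mean/k = 168/1.67 = 101.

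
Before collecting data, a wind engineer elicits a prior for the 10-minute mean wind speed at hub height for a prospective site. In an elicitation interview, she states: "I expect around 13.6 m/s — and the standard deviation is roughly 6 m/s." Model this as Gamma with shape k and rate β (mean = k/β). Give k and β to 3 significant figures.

For Gamma(k, rate β): mean = k/β, variance = k/β², so CV = 1/√k.
CV = SD/mean = 6/13.6 = 0.4412, hence k = 1/CV² = 5.14.
Then β = k/mean = 5.14/13.6 = 0.378.

k ≈ 5.14, β ≈ 0.378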